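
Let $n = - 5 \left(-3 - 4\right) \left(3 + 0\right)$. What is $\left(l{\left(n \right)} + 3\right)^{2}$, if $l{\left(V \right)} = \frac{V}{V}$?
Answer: $16$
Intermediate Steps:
$n = 105$ ($n = - 5 \left(\left(-7\right) 3\right) = \left(-5\right) \left(-21\right) = 105$)
$l{\left(V \right)} = 1$
$\left(l{\left(n \right)} + 3\right)^{2} = \left(1 + 3\right)^{2} = 4^{2} = 16$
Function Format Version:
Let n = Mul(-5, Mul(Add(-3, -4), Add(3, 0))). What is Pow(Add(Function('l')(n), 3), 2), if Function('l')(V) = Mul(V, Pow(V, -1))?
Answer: 16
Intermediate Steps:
n = 105 (n = Mul(-5, Mul(-7, 3)) = Mul(-5, -21) = 105)
Function('l')(V) = 1
Pow(Add(Function('l')(n), 3), 2) = Pow(Add(1, 3), 2) = Pow(4, 2) = 16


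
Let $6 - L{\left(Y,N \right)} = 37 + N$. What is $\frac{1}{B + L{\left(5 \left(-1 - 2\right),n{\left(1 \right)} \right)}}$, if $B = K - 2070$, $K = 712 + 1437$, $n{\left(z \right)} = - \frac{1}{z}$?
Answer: $\frac{1}{49} \approx 0.020408$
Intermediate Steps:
$K = 2149$
$L{\left(Y,N \right)} = -31 - N$ ($L{\left(Y,N \right)} = 6 - \left(37 + N\right) = -31 - N$)
$B = 79$ ($B = 2149 - 2070 = 79$)
$\frac{1}{B + L{\left(5 \left(-1 - 2\right),n{\left(1 \right)} \right)}} = \frac{1}{79 - \left(31 - 1^{-1}\right)} = \frac{1}{79 - \left(31 - 1\right)} = \frac{1}{79 - 30} = \frac{1}{49}$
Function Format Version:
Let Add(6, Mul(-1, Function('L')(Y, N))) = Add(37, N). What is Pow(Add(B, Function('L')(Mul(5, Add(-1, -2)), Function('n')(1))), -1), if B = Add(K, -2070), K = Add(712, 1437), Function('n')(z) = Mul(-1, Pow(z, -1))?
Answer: Rational(1, 49) ≈ 0.020408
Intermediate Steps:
K = 2149
Function('L')(Y, N) = Add(-31, Mul(-1, N)) (Function('L')(Y, N) = Add(6, Mul(-1, Add(37, N))) = Add(6, Add(-37, Mul(-1, N))) = Add(-31, Mul(-1, N)))
B = 79 (B = Add(2149, -2070) = 79)
Pow(Add(B, Function('L')(Mul(5, Add(-1, -2)), Function('n')(1))), -1) = Pow(Add(79, Add(-31, Mul(-1, Mul(-1, Pow(1, -1))))), -1) = Pow(Add(79, Add(-31, Mul(-1, Mul(-1, 1)))), -1) = Pow(Add(79, Add(-31, Mul(-1, -1))), -1) = Pow(Add(79, Add(-31, 1)), -1) = Pow(Add(79, -30), -1) = Pow(49, -1) = Rational(1, 49)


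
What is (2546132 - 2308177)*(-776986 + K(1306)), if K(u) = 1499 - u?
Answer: -184841778315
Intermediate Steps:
(2546132 - 2308177)*(-776986 + K(1306)) = (2546132 - 2308177)*(-776986 + (1499 - 1*1306)) = 237955*(-776986 + (1499 - 1306)) = 237955*(-776986 + 193) = 237955*(-776793) = -184841778315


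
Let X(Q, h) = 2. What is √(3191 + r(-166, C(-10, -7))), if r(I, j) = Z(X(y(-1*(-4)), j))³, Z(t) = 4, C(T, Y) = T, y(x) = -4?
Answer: √3255 ≈ 57.053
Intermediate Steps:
r(I, j) = 64 (r(I, j) = 4³ = 64)
√(3191 + r(-166, C(-10, -7))) = √(3191 + 64) = √3255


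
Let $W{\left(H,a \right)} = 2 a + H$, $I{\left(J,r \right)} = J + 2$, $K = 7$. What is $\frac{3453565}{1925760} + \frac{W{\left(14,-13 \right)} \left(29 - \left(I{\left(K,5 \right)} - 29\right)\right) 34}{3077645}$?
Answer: $\frac{35899482239}{20090866560} \approx 1.7869$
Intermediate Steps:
$I{\left(J,r \right)} = 2 + J$
$W{\left(H,a \right)} = H + 2 a$
$\frac{3453565}{1925760} + \frac{W{\left(14,-13 \right)} \left(29 - \left(I{\left(K,5 \right)} - 29\right)\right) 34}{3077645} = \frac{3453565}{1925760} + \frac{\left(14 + 2 \left(-13\right)\right) \left(29 - \left(\left(2 + 7\right) - 29\right)\right) 34}{3077645} = 3453565 \cdot \frac{1}{1925760} + \left(14 - 26\right) \left(29 - \left(9 - 29\right)\right) 34 \cdot \frac{1}{3077645} = \frac{11707}{6528} + - 12 \left(29 - -20\right) 34 \cdot \frac{1}{3077645} = \frac{11707}{6528} + - 12 \left(29 + 20\right) 34 \cdot \frac{1}{3077645} = \frac{11707}{6528} + \left(-12\right) 49 \cdot 34 \cdot \frac{1}{3077645} = \frac{11707}{6528} + \left(-588\right) 34 \cdot \frac{1}{3077645} = \frac{11707}{6528} - \frac{19992}{3077645} = \frac{35899482239}{20090866560}$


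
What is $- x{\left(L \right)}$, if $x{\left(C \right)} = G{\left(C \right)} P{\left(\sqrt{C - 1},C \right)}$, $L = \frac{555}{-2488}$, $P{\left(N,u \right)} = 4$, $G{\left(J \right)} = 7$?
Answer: $-28$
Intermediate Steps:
$L = - \frac{555}{2488}$ ($L = 555 \left(- \frac{1}{2488}\right) = - \frac{555}{2488} \approx -0.22307$)
$x{\left(C \right)} = 28$ ($x{\left(C \right)} = 7 \cdot 4 = 28$)
$- x{\left(L \right)} = \left(-1\right) 28 = -28$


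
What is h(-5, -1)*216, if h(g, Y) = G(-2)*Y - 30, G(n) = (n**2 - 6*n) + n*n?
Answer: -10800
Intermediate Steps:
G(n) = -6*n + 2*n**2 (G(n) = (n**2 - 6*n) + n**2 = -6*n + 2*n**2)
h(g, Y) = -30 + 20*Y (h(g, Y) = (2*(-2)*(-3 - 2))*Y - 30 = (2*(-2)*(-5))*Y - 30 = 20*Y - 30 = -30 + 20*Y)
h(-5, -1)*216 = (-30 + 20*(-1))*216 = (-30 - 20)*216 = -50*216 = -10800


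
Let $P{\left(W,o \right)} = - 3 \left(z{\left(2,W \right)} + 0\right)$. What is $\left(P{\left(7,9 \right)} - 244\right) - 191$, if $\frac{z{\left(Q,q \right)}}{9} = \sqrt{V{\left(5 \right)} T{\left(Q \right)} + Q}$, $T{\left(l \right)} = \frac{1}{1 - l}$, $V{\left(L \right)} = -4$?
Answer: $-435 - 27 \sqrt{6} \approx -501.14$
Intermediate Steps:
$z{\left(Q,q \right)} = 9 \sqrt{Q + \frac{4}{-1 + Q}}$ ($z{\left(Q,q \right)} = 9 \sqrt{- 4 \left(- \frac{1}{-1 + Q}\right) + Q} = 9 \sqrt{\frac{4}{-1 + Q} + Q} = 9 \sqrt{Q + \frac{4}{-1 + Q}}$)
$P{\left(W,o \right)} = - 27 \sqrt{6}$ ($P{\left(W,o \right)} = - 3 \left(9 \sqrt{\frac{4 + 2 \left(-1 + 2\right)}{-1 + 2}} + 0\right) = - 3 \left(9 \sqrt{\frac{4 + 2 \cdot 1}{1}} + 0\right) = - 3 \left(9 \sqrt{1 \left(4 + 2\right)} + 0\right) = - 3 \left(9 \sqrt{1 \cdot 6} + 0\right) = - 3 \left(9 \sqrt{6} + 0\right) = - 3 \cdot 9 \sqrt{6} = - 27 \sqrt{6}$)
$\left(P{\left(7,9 \right)} - 244\right) - 191 = \left(- 27 \sqrt{6} - 244\right) - 191 = \left(-244 - 27 \sqrt{6}\right) - 191 = -435 - 27 \sqrt{6}$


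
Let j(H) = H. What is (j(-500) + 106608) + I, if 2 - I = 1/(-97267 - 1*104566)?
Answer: 21416499631/201833 ≈ 1.0611e+5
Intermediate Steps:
I = 403667/201833 (I = 2 - 1/(-97267 - 1*104566) = 2 - 1/(-97267 - 104566) = 2 - 1/(-201833) = 2 - 1*(-1/201833) = 2 + 1/201833 = 403667/201833 ≈ 2.0000)
(j(-500) + 106608) + I = (-500 + 106608) + 403667/201833 = 106108 + 403667/201833 = 21416499631/201833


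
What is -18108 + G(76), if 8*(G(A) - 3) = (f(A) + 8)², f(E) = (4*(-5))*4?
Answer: -17457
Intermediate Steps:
f(E) = -80 (f(E) = -20*4 = -80)
G(A) = 651 (G(A) = 3 + (-80 + 8)²/8 = 3 + (⅛)*(-72)² = 3 + (⅛)*5184 = 3 + 648 = 651)
-18108 + G(76) = -18108 + 651 = -17457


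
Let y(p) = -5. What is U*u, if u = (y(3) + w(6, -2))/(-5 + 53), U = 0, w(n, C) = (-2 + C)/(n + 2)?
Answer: 0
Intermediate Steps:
w(n, C) = (-2 + C)/(2 + n)
u = -11/96 (u = (-5 + (-2 - 2)/(2 + 6))/(-5 + 53) = (-5 - 4/8)/48 = (-5 + (⅛)*(-4))*(1/48) = (-5 - ½)*(1/48) = -11/2*1/48 = -11/96 ≈ -0.11458)
U*u = 0*(-11/96) = 0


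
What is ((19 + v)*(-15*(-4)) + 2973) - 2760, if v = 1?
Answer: 1413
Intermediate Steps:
((19 + v)*(-15*(-4)) + 2973) - 2760 = ((19 + 1)*(-15*(-4)) + 2973) - 2760 = (20*60 + 2973) - 2760 = (1200 + 2973) - 2760 = 4173 - 2760 = 1413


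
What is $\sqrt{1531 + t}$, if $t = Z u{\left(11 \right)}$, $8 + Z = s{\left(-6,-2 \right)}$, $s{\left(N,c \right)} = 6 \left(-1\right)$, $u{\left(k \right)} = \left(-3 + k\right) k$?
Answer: $\sqrt{299} \approx 17.292$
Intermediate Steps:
$u{\left(k \right)} = k \left(-3 + k\right)$
$s{\left(N,c \right)} = -6$
$Z = -14$ ($Z = -8 - 6 = -14$)
$t = -1232$ ($t = - 14 \cdot 11 \left(-3 + 11\right) = - 14 \cdot 11 \cdot 8 = \left(-14\right) 88 = -1232$)
$\sqrt{1531 + t} = \sqrt{1531 - 1232} = \sqrt{299}$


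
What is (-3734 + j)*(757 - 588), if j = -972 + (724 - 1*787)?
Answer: -805961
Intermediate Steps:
j = -1035 (j = -972 + (724 - 787) = -972 - 63 = -1035)
(-3734 + j)*(757 - 588) = (-3734 - 1035)*(757 - 588) = -4769*169 = -805961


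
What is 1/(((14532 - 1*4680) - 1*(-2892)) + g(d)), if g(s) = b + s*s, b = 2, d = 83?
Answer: 1/19635 ≈ 5.0929e-5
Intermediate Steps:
g(s) = 2 + s² (g(s) = 2 + s*s = 2 + s²)
1/(((14532 - 1*4680) - 1*(-2892)) + g(d)) = 1/(((14532 - 1*4680) - 1*(-2892)) + (2 + 83²)) = 1/(((14532 - 4680) + 2892) + (2 + 6889)) = 1/((9852 + 2892) + 6891) = 1/(12744 + 6891) = 1/19635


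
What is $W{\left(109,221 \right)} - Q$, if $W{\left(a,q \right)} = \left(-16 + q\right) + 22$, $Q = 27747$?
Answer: $-27520$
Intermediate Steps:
$W{\left(a,q \right)} = 6 + q$
$W{\left(109,221 \right)} - Q = \left(6 + 221\right) - 27747 = 227 - 27747 = -27520$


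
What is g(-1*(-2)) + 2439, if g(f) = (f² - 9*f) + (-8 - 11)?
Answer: 2406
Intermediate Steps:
g(f) = -19 + f² - 9*f (g(f) = (f² - 9*f) - 19 = -19 + f² - 9*f)
g(-1*(-2)) + 2439 = (-19 + (-1*(-2))² - (-9)*(-2)) + 2439 = (-19 + 2² - 9*2) + 2439 = (-19 + 4 - 18) + 2439 = -33 + 2439 = 2406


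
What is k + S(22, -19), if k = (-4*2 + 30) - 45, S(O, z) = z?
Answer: -42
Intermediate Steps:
k = -23 (k = (-8 + 30) - 45 = 22 - 45 = -23)
k + S(22, -19) = -23 - 19 = -42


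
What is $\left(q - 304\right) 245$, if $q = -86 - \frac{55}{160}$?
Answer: $- \frac{3060295}{32} \approx -95634.0$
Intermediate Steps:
$q = - \frac{2763}{32}$ ($q = -86 - \frac{11}{32} = - \frac{2763}{32} \approx -86.344$)
$\left(q - 304\right) 245 = \left(- \frac{2763}{32} - 304\right) 245 = \left(- \frac{12491}{32}\right) 245 = - \frac{3060295}{32}$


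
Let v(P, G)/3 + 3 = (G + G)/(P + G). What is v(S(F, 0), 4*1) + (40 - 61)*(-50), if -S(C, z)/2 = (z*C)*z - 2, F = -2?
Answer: 1044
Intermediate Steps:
S(C, z) = 4 - 2*C*z**2 (S(C, z) = -2*((z*C)*z - 2) = -2*((C*z)*z - 2) = -2*(C*z**2 - 2) = -2*(-2 + C*z**2) = 4 - 2*C*z**2)
v(P, G) = -9 + 6*G/(G + P) (v(P, G) = -9 + 3*((G + G)/(P + G)) = -9 + 3*((2*G)/(G + P)) = -9 + 3*(2*G/(G + P)) = -9 + 6*G/(G + P))
v(S(F, 0), 4*1) + (40 - 61)*(-50) = 3*(-4 - 3*(4 - 2*(-2)*0**2))/(4*1 + (4 - 2*(-2)*0**2)) + (40 - 61)*(-50) = 3*(-1*4 - 3*(4 - 2*(-2)*0))/(4 + (4 - 2*(-2)*0)) - 21*(-50) = 3*(-4 - 3*(4 + 0))/(4 + (4 + 0)) + 1050 = 3*(-4 - 3*4)/(4 + 4) + 1050 = 3*(-4 - 12)/8 + 1050 = 3*(1/8)*(-16) + 1050 = -6 + 1050 = 1044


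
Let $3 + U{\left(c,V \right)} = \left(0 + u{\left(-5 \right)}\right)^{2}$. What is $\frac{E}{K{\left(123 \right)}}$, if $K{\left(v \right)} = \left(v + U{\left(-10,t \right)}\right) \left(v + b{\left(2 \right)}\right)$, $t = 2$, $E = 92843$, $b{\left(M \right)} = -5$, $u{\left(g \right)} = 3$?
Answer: $\frac{92843}{15222} \approx 6.0993$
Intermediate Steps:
$U{\left(c,V \right)} = 6$ ($U{\left(c,V \right)} = -3 + \left(0 + 3\right)^{2} = -3 + 3^{2} = -3 + 9 = 6$)
$K{\left(v \right)} = \left(-5 + v\right) \left(6 + v\right)$ ($K{\left(v \right)} = \left(v + 6\right) \left(v - 5\right) = \left(6 + v\right) \left(-5 + v\right) = \left(-5 + v\right) \left(6 + v\right)$)
$\frac{E}{K{\left(123 \right)}} = \frac{92843}{-30 + 123 + 123^{2}} = \frac{92843}{-30 + 123 + 15129} = \frac{92843}{15222}$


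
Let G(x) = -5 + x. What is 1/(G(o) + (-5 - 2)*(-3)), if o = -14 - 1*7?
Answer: -⅕ ≈ -0.20000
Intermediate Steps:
o = -21 (o = -14 - 7 = -21)
1/(G(o) + (-5 - 2)*(-3)) = 1/((-5 - 21) + (-5 - 2)*(-3)) = 1/(-26 - 7*(-3)) = 1/(-26 + 21) = 1/(-5) = -⅕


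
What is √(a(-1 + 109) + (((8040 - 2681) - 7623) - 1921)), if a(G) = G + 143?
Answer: I*√3934 ≈ 62.722*I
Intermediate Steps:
a(G) = 143 + G
√(a(-1 + 109) + (((8040 - 2681) - 7623) - 1921)) = √((143 + (-1 + 109)) + (((8040 - 2681) - 7623) - 1921)) = √((143 + 108) + ((5359 - 7623) - 1921)) = √(251 + (-2264 - 1921)) = √(251 - 4185) = √(-3934) = I*√3934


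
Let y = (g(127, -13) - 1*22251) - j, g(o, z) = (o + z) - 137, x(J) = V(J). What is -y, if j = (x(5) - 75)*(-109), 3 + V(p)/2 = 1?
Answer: 30885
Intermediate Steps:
V(p) = -4 (V(p) = -6 + 2*1 = -6 + 2 = -4)
x(J) = -4
g(o, z) = -137 + o + z
j = 8611 (j = (-4 - 75)*(-109) = -79*(-109) = 8611)
y = -30885 (y = ((-137 + 127 - 13) - 1*22251) - 1*8611 = (-23 - 22251) - 8611 = -22274 - 8611 = -30885)
-y = -1*(-30885) = 30885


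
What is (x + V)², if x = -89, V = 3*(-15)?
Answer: 17956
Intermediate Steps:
V = -45
(x + V)² = (-89 - 45)² = (-134)² = 17956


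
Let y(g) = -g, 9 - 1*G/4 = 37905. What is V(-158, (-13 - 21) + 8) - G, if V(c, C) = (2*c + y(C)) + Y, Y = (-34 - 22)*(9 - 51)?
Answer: 153646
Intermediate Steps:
G = -151584 (G = 36 - 4*37905 = 36 - 151620 = -151584)
Y = 2352 (Y = -56*(-42) = 2352)
V(c, C) = 2352 - C + 2*c (V(c, C) = (2*c - C) + 2352 = (-C + 2*c) + 2352 = 2352 - C + 2*c)
V(-158, (-13 - 21) + 8) - G = (2352 - ((-13 - 21) + 8) + 2*(-158)) - 1*(-151584) = (2352 - (-34 + 8) - 316) + 151584 = (2352 - 1*(-26) - 316) + 151584 = (2352 + 26 - 316) + 151584 = 2062 + 151584 = 153646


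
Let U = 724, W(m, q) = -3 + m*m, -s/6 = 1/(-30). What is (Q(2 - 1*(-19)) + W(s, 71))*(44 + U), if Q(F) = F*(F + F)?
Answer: 16877568/25 ≈ 6.7510e+5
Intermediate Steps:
s = ⅕ (s = -6/(-30) = -6*(-1/30) = ⅕ ≈ 0.20000)
W(m, q) = -3 + m²
Q(F) = 2*F² (Q(F) = F*(2*F) = 2*F²)
(Q(2 - 1*(-19)) + W(s, 71))*(44 + U) = (2*(2 - 1*(-19))² + (-3 + (⅕)²))*(44 + 724) = (2*(2 + 19)² + (-3 + 1/25))*768 = (2*21² - 74/25)*768 = (2*441 - 74/25)*768 = (882 - 74/25)*768 = (21976/25)*768 = 16877568/25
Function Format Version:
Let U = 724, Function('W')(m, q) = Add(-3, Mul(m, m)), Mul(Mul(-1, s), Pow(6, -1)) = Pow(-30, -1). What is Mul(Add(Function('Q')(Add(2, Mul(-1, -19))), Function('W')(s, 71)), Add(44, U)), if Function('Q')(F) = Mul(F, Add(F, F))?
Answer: Rational(16877568, 25) ≈ 6.7510e+5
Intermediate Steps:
s = Rational(1, 5) (s = Mul(-6, Pow(-30, -1)) = Mul(-6, Rational(-1, 30)) = Rational(1, 5) ≈ 0.20000)
Function('W')(m, q) = Add(-3, Pow(m, 2))
Function('Q')(F) = Mul(2, Pow(F, 2)) (Function('Q')(F) = Mul(F, Mul(2, F)) = Mul(2, Pow(F, 2)))
Mul(Add(Function('Q')(Add(2, Mul(-1, -19))), Function('W')(s, 71)), Add(44, U)) = Mul(Add(Mul(2, Pow(Add(2, Mul(-1, -19)), 2)), Add(-3, Pow(Rational(1, 5), 2))), Add(44, 724)) = Mul(Add(Mul(2, Pow(Add(2, 19), 2)), Add(-3, Rational(1, 25))), 768) = Mul(Add(Mul(2, Pow(21, 2)), Rational(-74, 25)), 768) = Mul(Add(Mul(2, 441), Rational(-74, 25)), 768) = Mul(Add(882, Rational(-74, 25)), 768) = Mul(Rational(21976, 25), 768) = Rational(16877568, 25)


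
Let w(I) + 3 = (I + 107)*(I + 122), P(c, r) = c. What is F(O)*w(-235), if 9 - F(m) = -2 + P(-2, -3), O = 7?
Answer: 187993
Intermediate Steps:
w(I) = -3 + (107 + I)*(122 + I) (w(I) = -3 + (I + 107)*(I + 122) = -3 + (107 + I)*(122 + I))
F(m) = 13 (F(m) = 9 - (-2 - 2) = 9 - 1*(-4) = 9 + 4 = 13)
F(O)*w(-235) = 13*(13051 + (-235)**2 + 229*(-235)) = 13*(13051 + 55225 - 53815) = 13*14461 = 187993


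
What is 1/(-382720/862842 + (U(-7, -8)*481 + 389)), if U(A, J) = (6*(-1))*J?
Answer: 431421/10128279457 ≈ 4.2596e-5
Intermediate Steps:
U(A, J) = -6*J
1/(-382720/862842 + (U(-7, -8)*481 + 389)) = 1/(-382720/862842 + (-6*(-8)*481 + 389)) = 1/(-382720*1/862842 + (48*481 + 389)) = 1/(-191360/431421 + (23088 + 389)) = 1/(-191360/431421 + 23477) = 1/(10128279457/431421) = 431421/10128279457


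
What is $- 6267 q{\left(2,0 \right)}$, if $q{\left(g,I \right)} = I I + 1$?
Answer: $-6267$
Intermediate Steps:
$q{\left(g,I \right)} = 1 + I^{2}$ ($q{\left(g,I \right)} = I^{2} + 1 = 1 + I^{2}$)
$- 6267 q{\left(2,0 \right)} = - 6267 \left(1 + 0^{2}\right) = - 6267 \left(1 + 0\right) = \left(-6267\right) 1 = -6267$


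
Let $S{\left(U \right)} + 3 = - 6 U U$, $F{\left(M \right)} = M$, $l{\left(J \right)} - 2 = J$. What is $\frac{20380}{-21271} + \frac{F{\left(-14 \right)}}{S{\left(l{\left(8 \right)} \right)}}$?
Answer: $- \frac{11991346}{12826413} \approx -0.93489$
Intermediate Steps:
$l{\left(J \right)} = 2 + J$
$S{\left(U \right)} = -3 - 6 U^{2}$ ($S{\left(U \right)} = -3 + - 6 U U = -3 - 6 U^{2}$)
$\frac{20380}{-21271} + \frac{F{\left(-14 \right)}}{S{\left(l{\left(8 \right)} \right)}} = \frac{20380}{-21271} - \frac{14}{-3 - 6 \left(2 + 8\right)^{2}} = 20380 \left(- \frac{1}{21271}\right) - \frac{14}{-3 - 6 \cdot 10^{2}} = - \frac{20380}{21271} - \frac{14}{-3 - 600} = - \frac{20380}{21271} - \frac{14}{-603} = - \frac{20380}{21271} - - \frac{14}{603} = - \frac{20380}{21271} + \frac{14}{603} = - \frac{11991346}{12826413}$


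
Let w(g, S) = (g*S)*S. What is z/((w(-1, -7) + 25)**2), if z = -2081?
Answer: -2081/576 ≈ -3.6128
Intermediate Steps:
w(g, S) = g*S**2 (w(g, S) = (S*g)*S = g*S**2)
z/((w(-1, -7) + 25)**2) = -2081/(-1*(-7)**2 + 25)**2 = -2081/(-1*49 + 25)**2 = -2081/(-49 + 25)**2 = -2081/((-24)**2) = -2081/576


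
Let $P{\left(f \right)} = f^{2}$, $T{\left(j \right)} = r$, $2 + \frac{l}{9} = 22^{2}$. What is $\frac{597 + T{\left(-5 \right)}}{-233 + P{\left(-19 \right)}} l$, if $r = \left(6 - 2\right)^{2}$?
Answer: $\frac{1329597}{64} \approx 20775.0$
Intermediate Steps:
$r = 16$ ($r = 4^{2} = 16$)
$l = 4338$ ($l = -18 + 9 \cdot 22^{2} = -18 + 9 \cdot 484 = -18 + 4356 = 4338$)
$T{\left(j \right)} = 16$
$\frac{597 + T{\left(-5 \right)}}{-233 + P{\left(-19 \right)}} l = \frac{597 + 16}{-233 + \left(-19\right)^{2}} \cdot 4338 = \frac{613}{-233 + 361} \cdot 4338 = \frac{613}{128} \cdot 4338 = \frac{1329597}{64}$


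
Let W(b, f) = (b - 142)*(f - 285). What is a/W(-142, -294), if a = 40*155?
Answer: 1550/41109 ≈ 0.037705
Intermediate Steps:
W(b, f) = (-285 + f)*(-142 + b) (W(b, f) = (-142 + b)*(-285 + f) = (-285 + f)*(-142 + b))
a = 6200
a/W(-142, -294) = 6200/(40470 - 285*(-142) - 142*(-294) - 142*(-294)) = 6200/(40470 + 40470 + 41748 + 41748) = 6200/164436 = 6200*(1/164436) = 1550/41109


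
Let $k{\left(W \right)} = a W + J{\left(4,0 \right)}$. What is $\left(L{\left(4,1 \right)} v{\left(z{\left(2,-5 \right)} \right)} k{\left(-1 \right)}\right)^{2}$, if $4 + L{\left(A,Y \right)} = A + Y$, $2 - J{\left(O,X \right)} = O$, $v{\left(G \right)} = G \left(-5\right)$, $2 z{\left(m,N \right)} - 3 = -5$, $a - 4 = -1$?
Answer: $625$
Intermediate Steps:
$a = 3$ ($a = 4 - 1 = 3$)
$z{\left(m,N \right)} = -1$ ($z{\left(m,N \right)} = \frac{3}{2} + \frac{1}{2} \left(-5\right) = \frac{3}{2} - \frac{5}{2} = -1$)
$v{\left(G \right)} = - 5 G$
$J{\left(O,X \right)} = 2 - O$
$k{\left(W \right)} = -2 + 3 W$ ($k{\left(W \right)} = 3 W + \left(2 - 4\right) = 3 W - 2 = -2 + 3 W$)
$L{\left(A,Y \right)} = -4 + A + Y$ ($L{\left(A,Y \right)} = -4 + \left(A + Y\right) = -4 + A + Y$)
$\left(L{\left(4,1 \right)} v{\left(z{\left(2,-5 \right)} \right)} k{\left(-1 \right)}\right)^{2} = \left(\left(-4 + 4 + 1\right) \left(\left(-5\right) \left(-1\right)\right) \left(-2 + 3 \left(-1\right)\right)\right)^{2} = \left(1 \cdot 5 \left(-2 - 3\right)\right)^{2} = \left(5 \left(-5\right)\right)^{2} = \left(-25\right)^{2} = 625$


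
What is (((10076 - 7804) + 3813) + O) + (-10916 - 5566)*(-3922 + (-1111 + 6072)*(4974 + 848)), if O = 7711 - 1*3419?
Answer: -475983997263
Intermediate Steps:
O = 4292 (O = 7711 - 3419 = 4292)
(((10076 - 7804) + 3813) + O) + (-10916 - 5566)*(-3922 + (-1111 + 6072)*(4974 + 848)) = (((10076 - 7804) + 3813) + 4292) + (-10916 - 5566)*(-3922 + (-1111 + 6072)*(4974 + 848)) = ((2272 + 3813) + 4292) - 16482*(-3922 + 4961*5822) = (6085 + 4292) - 16482*(-3922 + 28882942) = 10377 - 16482*28879020 = 10377 - 475984007640 = -475983997263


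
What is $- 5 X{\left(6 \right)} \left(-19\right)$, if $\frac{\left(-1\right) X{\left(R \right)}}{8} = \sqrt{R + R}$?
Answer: $- 1520 \sqrt{3} \approx -2632.7$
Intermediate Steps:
$X{\left(R \right)} = - 8 \sqrt{2} \sqrt{R}$ ($X{\left(R \right)} = - 8 \sqrt{R + R} = - 8 \sqrt{2 R} = - 8 \sqrt{2} \sqrt{R}$)
$- 5 X{\left(6 \right)} \left(-19\right) = - 5 \left(- 8 \sqrt{2} \sqrt{6}\right) \left(-19\right) = - 5 \left(- 16 \sqrt{3}\right) \left(-19\right) = 80 \sqrt{3} \left(-19\right) = - 1520 \sqrt{3}$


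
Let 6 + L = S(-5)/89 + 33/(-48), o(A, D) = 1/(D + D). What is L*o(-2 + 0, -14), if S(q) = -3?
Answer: 9571/39872 ≈ 0.24004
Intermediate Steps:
o(A, D) = 1/(2*D)
L = -9571/1424 (L = -6 + (-3/89 + 33/(-48)) = -6 + (-3*1/89 + 33*(-1/48)) = -6 + (-3/89 - 11/16) = -6 - 1027/1424 = -9571/1424 ≈ -6.7212)
L*o(-2 + 0, -14) = -9571/(2848*(-14)) = -9571*(-1)/(2848*14) = -9571/1424*(-1/28) = 9571/39872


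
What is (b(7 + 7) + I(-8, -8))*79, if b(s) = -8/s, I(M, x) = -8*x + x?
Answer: 30652/7 ≈ 4378.9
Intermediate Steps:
I(M, x) = -7*x
(b(7 + 7) + I(-8, -8))*79 = (-8/(7 + 7) - 7*(-8))*79 = (-8/14 + 56)*79 = (-8*1/14 + 56)*79 = (-4/7 + 56)*79 = (388/7)*79 = 30652/7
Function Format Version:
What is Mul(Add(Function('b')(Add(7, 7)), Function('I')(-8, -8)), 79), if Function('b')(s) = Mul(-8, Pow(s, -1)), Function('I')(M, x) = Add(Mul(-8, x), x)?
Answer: Rational(30652, 7) ≈ 4378.9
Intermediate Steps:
Function('I')(M, x) = Mul(-7, x)
Mul(Add(Function('b')(Add(7, 7)), Function('I')(-8, -8)), 79) = Mul(Add(Mul(-8, Pow(Add(7, 7), -1)), Mul(-7, -8)), 79) = Mul(Add(Mul(-8, Pow(14, -1)), 56), 79) = Mul(Add(Mul(-8, Rational(1, 14)), 56), 79) = Mul(Add(Rational(-4, 7), 56), 79) = Mul(Rational(388, 7), 79) = Rational(30652, 7)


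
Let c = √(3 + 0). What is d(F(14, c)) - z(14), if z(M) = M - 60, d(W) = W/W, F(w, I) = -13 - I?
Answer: 47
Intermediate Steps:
c = √3 ≈ 1.7320
d(W) = 1
z(M) = -60 + M
d(F(14, c)) - z(14) = 1 - (-60 + 14) = 1 - 1*(-46) = 1 + 46 = 47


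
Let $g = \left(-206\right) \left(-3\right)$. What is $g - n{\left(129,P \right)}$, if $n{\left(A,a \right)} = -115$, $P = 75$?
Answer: $733$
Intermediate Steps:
$g = 618$
$g - n{\left(129,P \right)} = 618 - -115 = 618 + 115 = 733$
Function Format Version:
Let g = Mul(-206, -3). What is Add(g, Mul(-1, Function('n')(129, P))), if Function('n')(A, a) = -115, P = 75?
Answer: 733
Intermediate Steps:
g = 618
Add(g, Mul(-1, Function('n')(129, P))) = Add(618, Mul(-1, -115)) = Add(618, 115) = 733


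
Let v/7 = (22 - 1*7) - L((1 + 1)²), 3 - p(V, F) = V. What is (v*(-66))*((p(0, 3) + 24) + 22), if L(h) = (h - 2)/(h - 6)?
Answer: -362208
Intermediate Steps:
p(V, F) = 3 - V
L(h) = (-2 + h)/(-6 + h)
v = 112 (v = 7*((22 - 1*7) - (-2 + (1 + 1)²)/(-6 + (1 + 1)²)) = 7*((22 - 7) - (-2 + 2²)/(-6 + 2²)) = 7*(15 - (-2 + 4)/(-6 + 4)) = 7*(15 - 2/(-2)) = 7*(15 - (-1)*2/2) = 7*(15 - 1*(-1)) = 7*(15 + 1) = 7*16 = 112)
(v*(-66))*((p(0, 3) + 24) + 22) = (112*(-66))*(((3 - 1*0) + 24) + 22) = -7392*(((3 + 0) + 24) + 22) = -7392*((3 + 24) + 22) = -7392*(27 + 22) = -7392*49 = -362208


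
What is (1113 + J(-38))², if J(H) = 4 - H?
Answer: 1334025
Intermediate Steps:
(1113 + J(-38))² = (1113 + (4 - 1*(-38)))² = (1113 + (4 + 38))² = (1113 + 42)² = 1155² = 1334025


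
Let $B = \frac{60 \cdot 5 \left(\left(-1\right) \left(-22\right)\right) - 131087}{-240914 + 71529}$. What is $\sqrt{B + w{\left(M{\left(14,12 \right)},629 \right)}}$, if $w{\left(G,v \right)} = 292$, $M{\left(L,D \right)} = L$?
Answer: $\frac{\sqrt{8398939472195}}{169385} \approx 17.109$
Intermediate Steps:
$B = \frac{124487}{169385}$ ($B = \frac{300 \cdot 22 - 131087}{-169385} = \left(6600 - 131087\right) \left(- \frac{1}{169385}\right) = \left(-124487\right) \left(- \frac{1}{169385}\right) = \frac{124487}{169385} \approx 0.73493$)
$\sqrt{B + w{\left(M{\left(14,12 \right)},629 \right)}} = \sqrt{\frac{124487}{169385} + 292} = \sqrt{\frac{49584907}{169385}} = \frac{\sqrt{8398939472195}}{169385}$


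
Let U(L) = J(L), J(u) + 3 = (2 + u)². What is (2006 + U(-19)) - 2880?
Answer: -588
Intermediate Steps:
J(u) = -3 + (2 + u)²
U(L) = -3 + (2 + L)²
(2006 + U(-19)) - 2880 = (2006 + (-3 + (2 - 19)²)) - 2880 = (2006 + (-3 + (-17)²)) - 2880 = (2006 + (-3 + 289)) - 2880 = (2006 + 286) - 2880 = 2292 - 2880 = -588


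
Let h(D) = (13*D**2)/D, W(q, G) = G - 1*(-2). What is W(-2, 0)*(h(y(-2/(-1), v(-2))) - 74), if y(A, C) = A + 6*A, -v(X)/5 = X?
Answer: 216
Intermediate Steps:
W(q, G) = 2 + G (W(q, G) = G + 2 = 2 + G)
v(X) = -5*X
y(A, C) = 7*A
h(D) = 13*D
W(-2, 0)*(h(y(-2/(-1), v(-2))) - 74) = (2 + 0)*(13*(7*(-2/(-1))) - 74) = 2*(13*(7*(-2*(-1))) - 74) = 2*(13*(7*2) - 74) = 2*(13*14 - 74) = 2*(182 - 74) = 2*108 = 216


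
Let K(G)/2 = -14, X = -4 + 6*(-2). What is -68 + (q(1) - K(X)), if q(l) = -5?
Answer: -45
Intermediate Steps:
X = -16 (X = -4 - 12 = -16)
K(G) = -28 (K(G) = 2*(-14) = -28)
-68 + (q(1) - K(X)) = -68 + (-5 - 1*(-28)) = -68 + (-5 + 28) = -68 + 23 = -45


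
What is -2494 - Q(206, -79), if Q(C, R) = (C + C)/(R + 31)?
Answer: -29825/12 ≈ -2485.4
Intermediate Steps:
Q(C, R) = 2*C/(31 + R) (Q(C, R) = (2*C)/(31 + R) = 2*C/(31 + R))
-2494 - Q(206, -79) = -2494 - 2*206/(31 - 79) = -2494 - 2*206/(-48) = -2494 - 2*206*(-1)/48 = -2494 - 1*(-103/12) = -2494 + 103/12 = -29825/12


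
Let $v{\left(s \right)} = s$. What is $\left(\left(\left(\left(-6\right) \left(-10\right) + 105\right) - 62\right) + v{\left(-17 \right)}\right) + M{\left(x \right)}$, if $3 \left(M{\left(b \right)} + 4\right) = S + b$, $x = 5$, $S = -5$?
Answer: $82$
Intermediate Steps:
$M{\left(b \right)} = - \frac{17}{3} + \frac{b}{3}$ ($M{\left(b \right)} = -4 + \frac{-5 + b}{3} = -4 + \left(- \frac{5}{3} + \frac{b}{3}\right) = - \frac{17}{3} + \frac{b}{3}$)
$\left(\left(\left(\left(-6\right) \left(-10\right) + 105\right) - 62\right) + v{\left(-17 \right)}\right) + M{\left(x \right)} = \left(\left(\left(\left(-6\right) \left(-10\right) + 105\right) - 62\right) - 17\right) + \left(- \frac{17}{3} + \frac{1}{3} \cdot 5\right) = \left(\left(\left(60 + 105\right) - 62\right) - 17\right) + \left(- \frac{17}{3} + \frac{5}{3}\right) = \left(\left(165 - 62\right) - 17\right) - 4 = \left(103 - 17\right) - 4 = 86 - 4 = 82$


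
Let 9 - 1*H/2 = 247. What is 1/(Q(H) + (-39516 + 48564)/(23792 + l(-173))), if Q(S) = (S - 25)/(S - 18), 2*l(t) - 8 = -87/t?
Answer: 1355783494/1890501785 ≈ 0.71716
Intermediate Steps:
l(t) = 4 - 87/(2*t) (l(t) = 4 + (-87/t)/2 = 4 - 87/(2*t))
H = -476 (H = 18 - 2*247 = 18 - 494 = -476)
Q(S) = (-25 + S)/(-18 + S)
1/(Q(H) + (-39516 + 48564)/(23792 + l(-173))) = 1/((-25 - 476)/(-18 - 476) + (-39516 + 48564)/(23792 + (4 - 87/2/(-173)))) = 1/(-501/(-494) + 9048/(23792 + (4 - 87/2*(-1/173)))) = 1/(-1/494*(-501) + 9048/(23792 + (4 + 87/346))) = 1/(501/494 + 9048/(23792 + 1471/346)) = 1/(501/494 + 9048/(8233503/346)) = 1/(501/494 + 9048*(346/8233503)) = 1/(501/494 + 1043536/2744501) = 1/(1890501785/1355783494) = 1355783494/1890501785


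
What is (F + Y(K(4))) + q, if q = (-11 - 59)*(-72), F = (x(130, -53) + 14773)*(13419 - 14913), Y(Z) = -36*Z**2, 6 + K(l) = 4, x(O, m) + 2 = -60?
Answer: -21973338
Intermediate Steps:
x(O, m) = -62 (x(O, m) = -2 - 60 = -62)
K(l) = -2 (K(l) = -6 + 4 = -2)
F = -21978234 (F = (-62 + 14773)*(13419 - 14913) = 14711*(-1494) = -21978234)
q = 5040 (q = -70*(-72) = 5040)
(F + Y(K(4))) + q = (-21978234 - 36*(-2)**2) + 5040 = (-21978234 - 36*4) + 5040 = (-21978234 - 144) + 5040 = -21978378 + 5040 = -21973338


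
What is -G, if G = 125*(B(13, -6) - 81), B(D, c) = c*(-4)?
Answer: 7125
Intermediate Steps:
B(D, c) = -4*c
G = -7125 (G = 125*(-4*(-6) - 81) = 125*(24 - 81) = 125*(-57) = -7125)
-G = -1*(-7125) = 7125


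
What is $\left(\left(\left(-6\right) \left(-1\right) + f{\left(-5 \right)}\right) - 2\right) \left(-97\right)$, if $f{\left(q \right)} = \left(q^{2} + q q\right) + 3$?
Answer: $-5529$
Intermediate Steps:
$f{\left(q \right)} = 3 + 2 q^{2}$ ($f{\left(q \right)} = \left(q^{2} + q^{2}\right) + 3 = 2 q^{2} + 3 = 3 + 2 q^{2}$)
$\left(\left(\left(-6\right) \left(-1\right) + f{\left(-5 \right)}\right) - 2\right) \left(-97\right) = \left(\left(\left(-6\right) \left(-1\right) + \left(3 + 2 \left(-5\right)^{2}\right)\right) - 2\right) \left(-97\right) = \left(\left(6 + \left(3 + 2 \cdot 25\right)\right) - 2\right) \left(-97\right) = \left(\left(6 + \left(3 + 50\right)\right) - 2\right) \left(-97\right) = \left(\left(6 + 53\right) - 2\right) \left(-97\right) = \left(59 - 2\right) \left(-97\right) = 57 \left(-97\right) = -5529$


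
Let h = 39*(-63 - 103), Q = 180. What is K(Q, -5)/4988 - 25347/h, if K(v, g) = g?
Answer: 21066411/5382052 ≈ 3.9142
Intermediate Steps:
h = -6474 (h = 39*(-166) = -6474)
K(Q, -5)/4988 - 25347/h = -5/4988 - 25347/(-6474) = -5*1/4988 - 25347*(-1/6474) = -5/4988 + 8449/2158 = 21066411/5382052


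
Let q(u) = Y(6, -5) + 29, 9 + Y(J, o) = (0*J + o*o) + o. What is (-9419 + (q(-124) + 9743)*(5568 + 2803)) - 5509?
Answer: 81878565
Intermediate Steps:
Y(J, o) = -9 + o + o² (Y(J, o) = -9 + ((0*J + o*o) + o) = -9 + ((0 + o²) + o) = -9 + (o² + o) = -9 + (o + o²) = -9 + o + o²)
q(u) = 40 (q(u) = (-9 - 5 + (-5)²) + 29 = (-9 - 5 + 25) + 29 = 11 + 29 = 40)
(-9419 + (q(-124) + 9743)*(5568 + 2803)) - 5509 = (-9419 + (40 + 9743)*(5568 + 2803)) - 5509 = (-9419 + 9783*8371) - 5509 = (-9419 + 81893493) - 5509 = 81884074 - 5509 = 81878565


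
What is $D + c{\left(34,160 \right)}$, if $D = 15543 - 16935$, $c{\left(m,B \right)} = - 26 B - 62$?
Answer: $-5614$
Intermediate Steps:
$c{\left(m,B \right)} = -62 - 26 B$
$D = -1392$
$D + c{\left(34,160 \right)} = -1392 - 4222 = -5614$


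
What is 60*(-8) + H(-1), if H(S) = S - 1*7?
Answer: -488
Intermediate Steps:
H(S) = -7 + S (H(S) = S - 7 = -7 + S)
60*(-8) + H(-1) = 60*(-8) + (-7 - 1) = -480 - 8 = -488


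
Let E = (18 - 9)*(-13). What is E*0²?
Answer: 0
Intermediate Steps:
E = -117 (E = 9*(-13) = -117)
E*0² = -117*0² = -117*0 = 0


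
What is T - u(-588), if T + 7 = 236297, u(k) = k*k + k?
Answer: -108866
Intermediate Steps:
u(k) = k + k**2 (u(k) = k**2 + k = k + k**2)
T = 236290 (T = -7 + 236297 = 236290)
T - u(-588) = 236290 - (-588)*(1 - 588) = 236290 - (-588)*(-587) = 236290 - 1*345156 = 236290 - 345156 = -108866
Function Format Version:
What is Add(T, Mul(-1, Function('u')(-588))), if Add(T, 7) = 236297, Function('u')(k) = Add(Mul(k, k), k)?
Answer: -108866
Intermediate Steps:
Function('u')(k) = Add(k, Pow(k, 2)) (Function('u')(k) = Add(Pow(k, 2), k) = Add(k, Pow(k, 2)))
T = 236290 (T = Add(-7, 236297) = 236290)
Add(T, Mul(-1, Function('u')(-588))) = Add(236290, Mul(-1, Mul(-588, Add(1, -588)))) = Add(236290, Mul(-1, Mul(-588, -587))) = Add(236290, Mul(-1, 345156)) = Add(236290, -345156) = -108866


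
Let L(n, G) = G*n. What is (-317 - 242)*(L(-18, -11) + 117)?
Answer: -176085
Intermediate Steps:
(-317 - 242)*(L(-18, -11) + 117) = (-317 - 242)*(-11*(-18) + 117) = -559*(198 + 117) = -559*315 = -176085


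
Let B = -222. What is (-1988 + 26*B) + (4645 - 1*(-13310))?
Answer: 10195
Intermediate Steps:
(-1988 + 26*B) + (4645 - 1*(-13310)) = (-1988 + 26*(-222)) + (4645 - 1*(-13310)) = (-1988 - 5772) + (4645 + 13310) = -7760 + 17955 = 10195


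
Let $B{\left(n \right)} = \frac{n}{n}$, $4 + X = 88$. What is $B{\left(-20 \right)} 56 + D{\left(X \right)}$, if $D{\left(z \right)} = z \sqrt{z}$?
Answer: $56 + 168 \sqrt{21} \approx 825.87$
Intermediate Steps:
$X = 84$ ($X = -4 + 88 = 84$)
$B{\left(n \right)} = 1$
$D{\left(z \right)} = z^{\frac{3}{2}}$
$B{\left(-20 \right)} 56 + D{\left(X \right)} = 1 \cdot 56 + 84^{\frac{3}{2}} = 56 + 168 \sqrt{21}$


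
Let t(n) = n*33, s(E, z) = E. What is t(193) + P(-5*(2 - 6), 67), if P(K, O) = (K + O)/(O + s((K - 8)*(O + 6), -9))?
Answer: 6006054/943 ≈ 6369.1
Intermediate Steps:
P(K, O) = (K + O)/(O + (-8 + K)*(6 + O)) (P(K, O) = (K + O)/(O + (K - 8)*(O + 6)) = (K + O)/(O + (-8 + K)*(6 + O)))
t(n) = 33*n
t(193) + P(-5*(2 - 6), 67) = 33*193 + (-5*(2 - 6) + 67)/(-48 - 7*67 + 6*(-5*(2 - 6)) - 5*(2 - 6)*67) = 6369 + (-5*(-4) + 67)/(-48 - 469 + 6*(-5*(-4)) - 5*(-4)*67) = 6369 + (20 + 67)/(-48 - 469 + 6*20 + 20*67) = 6369 + 87/(-48 - 469 + 120 + 1340) = 6369 + 87/943 = 6006054/943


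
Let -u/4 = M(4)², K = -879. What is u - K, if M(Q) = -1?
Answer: 875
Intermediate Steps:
u = -4 (u = -4*(-1)² = -4*1 = -4)
u - K = -4 - 1*(-879) = -4 + 879 = 875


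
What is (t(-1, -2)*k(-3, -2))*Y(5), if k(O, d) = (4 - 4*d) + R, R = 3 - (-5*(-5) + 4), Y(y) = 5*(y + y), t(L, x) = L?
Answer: 700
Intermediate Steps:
Y(y) = 10*y (Y(y) = 5*(2*y) = 10*y)
R = -26 (R = 3 - (25 + 4) = 3 - 1*29 = 3 - 29 = -26)
k(O, d) = -22 - 4*d (k(O, d) = (4 - 4*d) - 26 = -22 - 4*d)
(t(-1, -2)*k(-3, -2))*Y(5) = (-(-22 - 4*(-2)))*(10*5) = -(-22 + 8)*50 = -1*(-14)*50 = 14*50 = 700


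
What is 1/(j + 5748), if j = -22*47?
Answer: 1/4714 ≈ 0.00021213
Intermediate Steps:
j = -1034
1/(j + 5748) = 1/(-1034 + 5748) = 1/4714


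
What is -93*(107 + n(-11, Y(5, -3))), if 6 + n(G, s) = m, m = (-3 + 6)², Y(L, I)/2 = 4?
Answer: -10230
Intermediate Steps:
Y(L, I) = 8 (Y(L, I) = 2*4 = 8)
m = 9 (m = 3² = 9)
n(G, s) = 3 (n(G, s) = -6 + 9 = 3)
-93*(107 + n(-11, Y(5, -3))) = -93*(107 + 3) = -93*110 = -10230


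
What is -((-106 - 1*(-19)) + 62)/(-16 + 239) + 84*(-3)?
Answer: -56171/223 ≈ -251.89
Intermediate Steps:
-((-106 - 1*(-19)) + 62)/(-16 + 239) + 84*(-3) = -((-106 + 19) + 62)/223 - 252 = -(-87 + 62)/223 - 252 = -(-25)/223 - 252 = -1*(-25/223) - 252 = 25/223 - 252 = -56171/223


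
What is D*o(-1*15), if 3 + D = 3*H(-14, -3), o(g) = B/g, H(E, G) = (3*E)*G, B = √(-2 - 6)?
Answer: -50*I*√2 ≈ -70.711*I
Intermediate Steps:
B = 2*I*√2 (B = √(-8) = 2*I*√2 ≈ 2.8284*I)
H(E, G) = 3*E*G
o(g) = 2*I*√2/g (o(g) = (2*I*√2)/g = 2*I*√2/g)
D = 375 (D = -3 + 3*(3*(-14)*(-3)) = -3 + 3*126 = -3 + 378 = 375)
D*o(-1*15) = 375*(2*I*√2/((-1*15))) = 375*(2*I*√2/(-15)) = 375*(2*I*√2*(-1/15)) = 375*(-2*I*√2/15) = -50*I*√2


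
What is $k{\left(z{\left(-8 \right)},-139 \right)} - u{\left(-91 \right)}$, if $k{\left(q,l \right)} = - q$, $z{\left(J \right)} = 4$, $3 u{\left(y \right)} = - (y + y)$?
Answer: $- \frac{194}{3} \approx -64.667$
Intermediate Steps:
$u{\left(y \right)} = - \frac{2 y}{3}$ ($u{\left(y \right)} = \frac{\left(-1\right) \left(y + y\right)}{3} = \frac{\left(-1\right) 2 y}{3} = \frac{\left(-2\right) y}{3} = - \frac{2 y}{3}$)
$k{\left(z{\left(-8 \right)},-139 \right)} - u{\left(-91 \right)} = \left(-1\right) 4 - \left(- \frac{2}{3}\right) \left(-91\right) = -4 - \frac{182}{3} = - \frac{194}{3}$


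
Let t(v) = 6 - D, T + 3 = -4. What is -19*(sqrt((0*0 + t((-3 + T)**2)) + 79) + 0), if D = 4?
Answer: -171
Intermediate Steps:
T = -7 (T = -3 - 4 = -7)
t(v) = 2 (t(v) = 6 - 1*4 = 6 - 4 = 2)
-19*(sqrt((0*0 + t((-3 + T)**2)) + 79) + 0) = -19*(sqrt((0*0 + 2) + 79) + 0) = -19*(sqrt((0 + 2) + 79) + 0) = -19*(sqrt(2 + 79) + 0) = -19*(sqrt(81) + 0) = -19*(9 + 0) = -19*9 = -171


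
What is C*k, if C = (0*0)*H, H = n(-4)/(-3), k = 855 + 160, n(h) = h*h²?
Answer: 0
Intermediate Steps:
n(h) = h³
k = 1015
H = 64/3 (H = (-4)³/(-3) = -64*(-⅓) = 64/3 ≈ 21.333)
C = 0 (C = (0*0)*(64/3) = 0*(64/3) = 0)
C*k = 0*1015 = 0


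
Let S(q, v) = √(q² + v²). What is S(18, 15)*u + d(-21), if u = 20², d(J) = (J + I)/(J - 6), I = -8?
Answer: 29/27 + 1200*√61 ≈ 9373.4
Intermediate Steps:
d(J) = (-8 + J)/(-6 + J) (d(J) = (J - 8)/(J - 6) = (-8 + J)/(-6 + J))
u = 400
S(18, 15)*u + d(-21) = √(18² + 15²)*400 + (-8 - 21)/(-6 - 21) = √(324 + 225)*400 - 29/(-27) = √549*400 - 1/27*(-29) = (3*√61)*400 + 29/27 = 1200*√61 + 29/27 = 29/27 + 1200*√61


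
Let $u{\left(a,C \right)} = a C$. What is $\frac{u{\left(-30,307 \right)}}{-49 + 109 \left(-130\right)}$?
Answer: $\frac{9210}{14219} \approx 0.64773$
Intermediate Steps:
$u{\left(a,C \right)} = C a$
$\frac{u{\left(-30,307 \right)}}{-49 + 109 \left(-130\right)} = \frac{307 \left(-30\right)}{-49 + 109 \left(-130\right)} = - \frac{9210}{-49 - 14170} = - \frac{9210}{-14219} = \left(-9210\right) \left(- \frac{1}{14219}\right) = \frac{9210}{14219}$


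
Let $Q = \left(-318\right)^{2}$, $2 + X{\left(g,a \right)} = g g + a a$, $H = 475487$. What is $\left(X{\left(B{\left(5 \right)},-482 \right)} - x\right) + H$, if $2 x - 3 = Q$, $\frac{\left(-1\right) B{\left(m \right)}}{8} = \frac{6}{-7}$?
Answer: $\frac{64414667}{98} \approx 6.5729 \cdot 10^{5}$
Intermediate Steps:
$B{\left(m \right)} = \frac{48}{7}$ ($B{\left(m \right)} = - 8 \frac{6}{-7} = - 8 \cdot 6 \left(- \frac{1}{7}\right) = \left(-8\right) \left(- \frac{6}{7}\right) = \frac{48}{7}$)
$X{\left(g,a \right)} = -2 + a^{2} + g^{2}$ ($X{\left(g,a \right)} = -2 + \left(g g + a a\right) = -2 + \left(g^{2} + a^{2}\right) = -2 + \left(a^{2} + g^{2}\right) = -2 + a^{2} + g^{2}$)
$Q = 101124$
$x = \frac{101127}{2}$ ($x = \frac{3}{2} + \frac{1}{2} \cdot 101124 = \frac{3}{2} + 50562 = \frac{101127}{2} \approx 50564.0$)
$\left(X{\left(B{\left(5 \right)},-482 \right)} - x\right) + H = \left(\left(-2 + \left(-482\right)^{2} + \left(\frac{48}{7}\right)^{2}\right) - \frac{101127}{2}\right) + 475487 = \left(\left(-2 + 232324 + \frac{2304}{49}\right) - \frac{101127}{2}\right) + 475487 = \left(\frac{11386082}{49} - \frac{101127}{2}\right) + 475487 = \frac{17816941}{98} + 475487 = \frac{64414667}{98}$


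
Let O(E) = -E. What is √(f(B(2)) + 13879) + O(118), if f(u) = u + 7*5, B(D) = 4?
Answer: -118 + √13918 ≈ -0.025426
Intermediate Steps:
f(u) = 35 + u (f(u) = u + 35 = 35 + u)
√(f(B(2)) + 13879) + O(118) = √((35 + 4) + 13879) - 1*118 = √(39 + 13879) - 118 = √13918 - 118 = -118 + √13918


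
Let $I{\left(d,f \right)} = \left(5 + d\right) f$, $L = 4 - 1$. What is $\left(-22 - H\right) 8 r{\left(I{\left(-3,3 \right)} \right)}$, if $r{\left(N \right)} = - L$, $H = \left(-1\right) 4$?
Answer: $432$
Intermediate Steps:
$L = 3$
$I{\left(d,f \right)} = f \left(5 + d\right)$
$H = -4$
$r{\left(N \right)} = -3$ ($r{\left(N \right)} = \left(-1\right) 3 = -3$)
$\left(-22 - H\right) 8 r{\left(I{\left(-3,3 \right)} \right)} = \left(-22 - -4\right) 8 \left(-3\right) = \left(-22 + 4\right) 8 \left(-3\right) = \left(-18\right) 8 \left(-3\right) = \left(-144\right) \left(-3\right) = 432$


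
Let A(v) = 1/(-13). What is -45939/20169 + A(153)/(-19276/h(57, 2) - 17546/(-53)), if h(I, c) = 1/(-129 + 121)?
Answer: -543496311883/238615875810 ≈ -2.2777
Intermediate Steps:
h(I, c) = -1/8 (h(I, c) = 1/(-8) = -1/8)
A(v) = -1/13
-45939/20169 + A(153)/(-19276/h(57, 2) - 17546/(-53)) = -45939/20169 - 1/(13*(-19276/(-1/8) - 17546/(-53))) = -45939*1/20169 - 1/(13*(-19276*(-8) - 17546*(-1/53))) = -15313/6723 - 1/(13*(154208 + 17546/53)) = -15313/6723 - 1/(13*8190570/53) = -15313/6723 - 1/13*53/8190570 = -15313/6723 - 53/106477410 = -543496311883/238615875810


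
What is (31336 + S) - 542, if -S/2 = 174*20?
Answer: 23834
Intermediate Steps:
S = -6960 (S = -348*20 = -2*3480 = -6960)
(31336 + S) - 542 = (31336 - 6960) - 542 = 24376 - 542 = 23834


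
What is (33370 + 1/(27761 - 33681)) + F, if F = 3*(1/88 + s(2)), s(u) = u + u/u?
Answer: 2173642689/65120 ≈ 33379.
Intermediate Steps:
s(u) = 1 + u (s(u) = u + 1 = 1 + u)
F = 795/88 (F = 3*(1/88 + (1 + 2)) = 3*(1/88 + 3) = 3*(265/88) = 795/88 ≈ 9.0341)
(33370 + 1/(27761 - 33681)) + F = (33370 + 1/(27761 - 33681)) + 795/88 = (33370 + 1/(-5920)) + 795/88 = (33370 - 1/5920) + 795/88 = 197550399/5920 + 795/88 = 2173642689/65120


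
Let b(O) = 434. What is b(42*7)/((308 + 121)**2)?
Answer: 434/184041 ≈ 0.0023582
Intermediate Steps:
b(42*7)/((308 + 121)**2) = 434/((308 + 121)**2) = 434/(429**2) = 434/184041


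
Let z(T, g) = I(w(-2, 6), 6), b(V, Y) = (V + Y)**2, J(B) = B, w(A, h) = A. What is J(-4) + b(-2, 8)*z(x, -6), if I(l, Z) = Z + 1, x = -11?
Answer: 248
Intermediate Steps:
I(l, Z) = 1 + Z
z(T, g) = 7 (z(T, g) = 1 + 6 = 7)
J(-4) + b(-2, 8)*z(x, -6) = -4 + (-2 + 8)**2*7 = -4 + 6**2*7 = -4 + 36*7 = -4 + 252 = 248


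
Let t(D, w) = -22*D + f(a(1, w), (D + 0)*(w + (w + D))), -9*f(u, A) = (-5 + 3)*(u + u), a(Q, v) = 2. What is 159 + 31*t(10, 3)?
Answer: -59701/9 ≈ -6633.4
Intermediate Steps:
f(u, A) = 4*u/9 (f(u, A) = -(-5 + 3)*(u + u)/9 = -(-2)*2*u/9 = -(-4)*u/9 = 4*u/9)
t(D, w) = 8/9 - 22*D (t(D, w) = -22*D + (4/9)*2 = -22*D + 8/9 = 8/9 - 22*D)
159 + 31*t(10, 3) = 159 + 31*(8/9 - 22*10) = 159 + 31*(8/9 - 220) = 159 + 31*(-1972/9) = 159 - 61132/9 = -59701/9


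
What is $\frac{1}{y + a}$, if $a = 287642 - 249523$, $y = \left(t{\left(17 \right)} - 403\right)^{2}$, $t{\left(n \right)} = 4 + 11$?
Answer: $\frac{1}{188663} \approx 5.3005 \cdot 10^{-6}$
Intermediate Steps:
$t{\left(n \right)} = 15$
$y = 150544$ ($y = \left(15 - 403\right)^{2} = \left(-388\right)^{2} = 150544$)
$a = 38119$
$\frac{1}{y + a} = \frac{1}{150544 + 38119} = \frac{1}{188663}$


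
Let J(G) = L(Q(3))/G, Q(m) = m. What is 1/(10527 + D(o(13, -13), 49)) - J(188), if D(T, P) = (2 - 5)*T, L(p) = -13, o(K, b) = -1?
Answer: 68539/989820 ≈ 0.069244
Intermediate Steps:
D(T, P) = -3*T
J(G) = -13/G
1/(10527 + D(o(13, -13), 49)) - J(188) = 1/(10527 - 3*(-1)) - (-13)/188 = 1/(10527 + 3) - (-13)/188 = 1/10530 - 1*(-13/188) = 1/10530 + 13/188 = 68539/989820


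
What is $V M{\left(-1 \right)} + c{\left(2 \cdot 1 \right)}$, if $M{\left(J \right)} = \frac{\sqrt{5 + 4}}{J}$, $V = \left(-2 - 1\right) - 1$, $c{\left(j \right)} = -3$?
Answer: $9$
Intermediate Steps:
$V = -4$ ($V = -3 - 1 = -4$)
$M{\left(J \right)} = \frac{3}{J}$ ($M{\left(J \right)} = \frac{\sqrt{9}}{J} = \frac{3}{J}$)
$V M{\left(-1 \right)} + c{\left(2 \cdot 1 \right)} = - 4 \frac{3}{-1} - 3 = - 4 \cdot 3 \left(-1\right) - 3 = \left(-4\right) \left(-3\right) - 3 = 12 - 3 = 9$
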